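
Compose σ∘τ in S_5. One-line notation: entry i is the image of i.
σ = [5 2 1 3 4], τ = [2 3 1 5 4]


σ∘τ: apply τ first, then σ
1 →τ 2 →σ 2
2 →τ 3 →σ 1
3 →τ 1 →σ 5
4 →τ 5 →σ 4
5 →τ 4 →σ 3

σ∘τ = [2 1 5 4 3]


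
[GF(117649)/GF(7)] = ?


GF(117649) = GF(7^6), so the extension degree is 6

[GF(117649)/GF(7)] = 6


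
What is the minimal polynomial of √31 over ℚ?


√31 satisfies x² - 31 = 0, irreducible over ℚ since 31 is squarefree

Minimal polynomial: x² - 31


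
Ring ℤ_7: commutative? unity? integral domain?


ℤ_7 is a commutative ring with unity 1; 7 is prime, so ℤ_7 is a field (hence an integral domain)
Commutative: Yes
Integral domain: Yes
Has unity: Yes

ℤ_7: Commutative=Yes, Unity=Yes


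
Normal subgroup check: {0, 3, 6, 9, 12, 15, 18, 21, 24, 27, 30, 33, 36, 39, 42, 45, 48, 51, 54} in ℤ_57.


H = {0, 3, 6, 9, 12, 15, 18, 21, 24, 27, 30, 33, 36, 39, 42, 45, 48, 51, 54} in ℤ_57
ℤ_57 is abelian; every subgroup of an abelian group is normal

Yes, normal subgroup


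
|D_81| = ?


|D_n| = 2n (n rotations and n reflections)
|D_81| = 2×81 = 162

|D_81| = 162


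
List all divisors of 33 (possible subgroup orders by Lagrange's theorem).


Lagrange's theorem: |H| divides |G|
|G| = 33
Divisors of 33: 1, 3, 11, 33

Possible subgroup orders: {1, 3, 11, 33}


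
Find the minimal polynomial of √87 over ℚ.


√87 satisfies x² - 87 = 0, irreducible over ℚ since 87 is squarefree

Minimal polynomial: x² - 87


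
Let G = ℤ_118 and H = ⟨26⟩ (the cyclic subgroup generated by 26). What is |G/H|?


|⟨26⟩| = n / gcd(26, 118) = 118 / 2 = 59
H is normal (ℤ_118 is abelian).
|G/H| = |G| / |H| = 118 / 59 = 2

|G/H| = 2


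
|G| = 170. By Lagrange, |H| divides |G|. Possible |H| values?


Lagrange's theorem: |H| divides |G|
|G| = 170
Divisors of 170: 1, 2, 5, 10, 17, 34, 85, 170

Possible subgroup orders: {1, 2, 5, 10, 17, 34, 85, 170}


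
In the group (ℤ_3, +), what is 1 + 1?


Operation: addition mod 3
1 + 1 = (a + b) mod 3 with a = 1, b = 1

1 + 1 = 2


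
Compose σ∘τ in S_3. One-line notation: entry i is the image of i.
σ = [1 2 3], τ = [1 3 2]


σ∘τ: apply τ first, then σ
1 →τ 1 →σ 1
2 →τ 3 →σ 3
3 →τ 2 →σ 2

σ∘τ = [1 3 2]


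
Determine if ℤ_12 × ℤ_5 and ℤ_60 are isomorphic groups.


Comparing ℤ_12 × ℤ_5 and ℤ_60:
gcd(12,5) = 1, so ℤ_12 × ℤ_5 ≅ ℤ_60 (CRT)

Yes, ℤ_12 × ℤ_5 ≅ ℤ_60


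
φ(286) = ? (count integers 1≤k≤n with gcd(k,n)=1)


Factor n: 286 = 2 × 11 × 13
φ(n) = n · ∏(1 - 1/p) over distinct primes p | n
φ(286) = 286 · (1 - 1/2) · (1 - 1/11) · (1 - 1/13) = 120

φ(286) = 120


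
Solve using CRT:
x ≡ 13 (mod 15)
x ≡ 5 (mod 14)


m₁ = 15, m₂ = 14, gcd = 1, so CRT applies. M = m₁·m₂ = 210
Let M₁ = M/m₁ = 14, M₂ = M/m₂ = 15
Find y₁ ≡ M₁⁻¹ (mod m₁): 14⁻¹ ≡ 14 (mod 15)
Find y₂ ≡ M₂⁻¹ (mod m₂): 15⁻¹ ≡ 1 (mod 14)
x = a₁·M₁·y₁ + a₂·M₂·y₂ = 13·14·14 + 5·15·1 = 2623
Reduce mod 210: x ≡ 103
Check: 103 mod 15 = 13 ✓, 103 mod 14 = 5 ✓

x ≡ 103 (mod 210)


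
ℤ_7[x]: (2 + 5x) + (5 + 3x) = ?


Add coefficients mod 7:
x^0: 2 + 5 = 0 (mod 7)
x^1: 5 + 3 = 1 (mod 7)
Result: x

f + g = x


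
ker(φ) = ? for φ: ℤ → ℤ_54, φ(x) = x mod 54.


Kernel = preimage of identity
ker(φ) = {x ∈ ℤ : x ≡ 0 (mod 54)} = 54ℤ = {0, ±54, ±108, ...}

ker(φ) = 54ℤ


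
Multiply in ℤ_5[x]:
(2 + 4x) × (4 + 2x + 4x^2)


Expand and collect like terms; reduce coefficients mod 5:
x^0: 2·4 = 8 ≡ 3 (mod 5)
x^1: 2·2 + 4·4 = 20 ≡ 0 (mod 5)
x^2: 2·4 + 4·2 = 16 ≡ 1 (mod 5)
x^3: 4·4 = 16 ≡ 1 (mod 5)
Result: 3 + x^2 + x^3

f · g = 3 + x^2 + x^3


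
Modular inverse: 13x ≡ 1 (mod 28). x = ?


Use the extended Euclidean algorithm to write 1 = 13·s + 28·t; then s mod 28 is the inverse.
Euclidean algorithm:
  13 = 0·28 + 13
  28 = 2·13 + 2
  13 = 6·2 + 1
  2 = 2·1 + 0
gcd(13,28) = 1
Back-substitution gives: 13·(13) + 28·(-6) = 1
So 13⁻¹ ≡ 13 ≡ 13 (mod 28)
Check: 13 × 13 = 169 ≡ 1 (mod 28) ✓

13⁻¹ ≡ 13 (mod 28)


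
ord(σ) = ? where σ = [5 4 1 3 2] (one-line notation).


Cycle decomposition: (1 5 2 4 3)
Cycle lengths: 5
Order = lcm(5) = 5

ord(σ) = 5


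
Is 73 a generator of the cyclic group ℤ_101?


g generates ℤ_n iff gcd(g, n) = 1
gcd(73, 101) = 1
Since gcd = 1, 73 is a generator.

Yes, 73 generates ℤ_101


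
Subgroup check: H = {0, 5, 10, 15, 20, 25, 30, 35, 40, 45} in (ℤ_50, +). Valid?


Subgroup test for H = {0, 5, 10, 15, 20, 25, 30, 35, 40, 45} in (ℤ_50, +):
(1) 0 ∈ H? Yes
(2) Closure: for all a,b ∈ H, (a+b) mod 50 ∈ H? Yes
(3) Inverses: for all a ∈ H, -a mod 50 ∈ H? Yes

Yes, H is a subgroup of ℤ_50


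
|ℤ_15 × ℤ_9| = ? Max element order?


|ℤ_15 × ℤ_9| = 15 × 9 = 135
Max element order = lcm(15,9) = 45
Cyclic? No (gcd=3)

|ℤ_15×ℤ_9| = 135, max element order = 45


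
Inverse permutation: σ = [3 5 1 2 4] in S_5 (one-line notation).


To find σ⁻¹, swap domain and range:
σ(1) = 3 → σ⁻¹(3) = 1
σ(2) = 5 → σ⁻¹(5) = 2
σ(3) = 1 → σ⁻¹(1) = 3
σ(4) = 2 → σ⁻¹(2) = 4
σ(5) = 4 → σ⁻¹(4) = 5

σ⁻¹ = [3 4 1 5 2]


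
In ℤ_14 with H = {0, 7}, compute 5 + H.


5 + H = {5 + h (mod 14) : h ∈ H}
5+0=5, 5+7=12

5 + H = {5, 12}


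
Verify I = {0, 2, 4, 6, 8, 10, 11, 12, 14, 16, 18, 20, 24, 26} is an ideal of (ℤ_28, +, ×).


Check ideal conditions for I = {0, 2, 4, 6, 8, 10, 11, 12, 14, 16, 18, 20, 24, 26} in ℤ_28:
(1) I is an additive subgroup? No
(2) For r ∈ ℤ_28 and a ∈ I: r·a ∈ I? No  [counterexample: r=2, a=11, r·a mod 28 = 22 ∉ I]

No, I is not an ideal of ℤ_28


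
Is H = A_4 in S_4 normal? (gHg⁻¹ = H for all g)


H = A_4 in S_4
A_4 has index 2 in S_4, and every subgroup of index 2 is normal

Yes, normal subgroup


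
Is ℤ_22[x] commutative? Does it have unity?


ℤ_22 has zero divisors (2·11 ≡ 0), and these lift to constant zero divisors in ℤ_22[x]; so not an integral domain
Commutative: Yes
Integral domain: No
Has unity: Yes

ℤ_22[x]: Commutative=Yes, Unity=Yes


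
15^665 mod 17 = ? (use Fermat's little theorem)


Fermat's little theorem: if p is prime and gcd(a,p)=1, then a^(p-1) ≡ 1 (mod p)
p = 17 is prime, gcd(15,17) = 1
Reduce exponent: 665 mod 16 = 9
So 15^665 ≡ 15^9 (mod 17)
15^9 mod 17 = 15

15^665 ≡ 15 (mod 17)


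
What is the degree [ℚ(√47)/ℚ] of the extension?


√47 has minimal polynomial x² - 47 (irreducible over ℚ since 47 is squarefree)

[ℚ(√47)/ℚ] = 2


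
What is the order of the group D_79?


|D_n| = 2n (n rotations and n reflections)
|D_79| = 2×79 = 158

|D_79| = 158


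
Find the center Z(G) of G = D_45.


Z(G) = {g ∈ G | gx = xg for all x ∈ G}
For odd n, Z(D_n) = {e}: no nontrivial rotation commutes with all reflections

Z(D_45) = {e}


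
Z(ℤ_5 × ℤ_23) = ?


Z(G) = {g ∈ G | gx = xg for all x ∈ G}
Direct product of abelian groups is abelian, so Z(G) = G

Z(ℤ_5 × ℤ_23) = ℤ_5 × ℤ_23


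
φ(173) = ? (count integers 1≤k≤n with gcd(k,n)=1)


Factor n: 173 = 173
φ(n) = n · ∏(1 - 1/p) over distinct primes p | n
φ(173) = 173 · (1 - 1/173) = 172

φ(173) = 172


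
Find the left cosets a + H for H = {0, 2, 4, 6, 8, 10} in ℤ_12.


H = {0, 2, 4, 6, 8, 10}, |H| = 6
Number of cosets = |G|/|H| = 12/6 = 2
0 + H = {0, 2, 4, 6, 8, 10}
1 + H = {1, 3, 5, 7, 9, 11}

Cosets: 0+H={0,2,4,6,8,10}; 1+H={1,3,5,7,9,11}


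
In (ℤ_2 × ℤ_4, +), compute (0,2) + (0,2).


Operation: componentwise addition mod (2, 4)
(0,2) + (0,2) = ((a₁+b₁) mod 2, (a₂+b₂) mod 4) with a = (0,2), b = (0,2)

(0,2) + (0,2) = (0,0)


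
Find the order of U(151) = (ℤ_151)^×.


U(n) is the group of units mod n; |U(n)| = φ(n)
|U(151)| = φ(151) = 150

|U(151) = (ℤ_151)^×| = 150


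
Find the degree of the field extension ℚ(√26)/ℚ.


√26 has minimal polynomial x² - 26 (irreducible over ℚ since 26 is squarefree)

[ℚ(√26)/ℚ] = 2


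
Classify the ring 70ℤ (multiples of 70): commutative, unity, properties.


70ℤ is a commutative ring under +,× but has no multiplicative identity (1 ∉ 70ℤ); it has no zero divisors, but without unity it is not an integral domain
Commutative: Yes
Integral domain: No
Has unity: No

70ℤ (multiples of 70): Commutative=Yes, Unity=No


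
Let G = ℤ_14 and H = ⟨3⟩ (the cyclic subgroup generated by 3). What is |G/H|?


|⟨3⟩| = n / gcd(3, 14) = 14 / 1 = 14
H is normal (ℤ_14 is abelian).
|G/H| = |G| / |H| = 14 / 14 = 1

|G/H| = 1


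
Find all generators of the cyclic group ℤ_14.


g generates ℤ_n iff gcd(g,n) = 1
Checking each g ∈ {1,...,13}:
gcd(1,14) = 1
gcd(2,14) = 2
gcd(3,14) = 1
gcd(4,14) = 2
gcd(5,14) = 1
gcd(6,14) = 2
gcd(7,14) = 7
gcd(8,14) = 2
gcd(9,14) = 1
gcd(10,14) = 2
gcd(11,14) = 1
gcd(12,14) = 2
gcd(13,14) = 1
Generators: {1, 3, 5, 9, 11, 13}
Number of generators = φ(14) = 6

Generators of ℤ_14 = {1, 3, 5, 9, 11, 13}


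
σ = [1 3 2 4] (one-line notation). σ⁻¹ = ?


To find σ⁻¹, swap domain and range:
σ(1) = 1 → σ⁻¹(1) = 1
σ(2) = 3 → σ⁻¹(3) = 2
σ(3) = 2 → σ⁻¹(2) = 3
σ(4) = 4 → σ⁻¹(4) = 4

σ⁻¹ = [1 3 2 4]


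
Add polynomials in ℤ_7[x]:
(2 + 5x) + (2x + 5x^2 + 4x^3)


Add coefficients mod 7:
x^0: 2 + 0 = 2 (mod 7)
x^1: 5 + 2 = 0 (mod 7)
x^2: 0 + 5 = 5 (mod 7)
x^3: 0 + 4 = 4 (mod 7)
Result: 2 + 5x^2 + 4x^3

f + g = 2 + 5x^2 + 4x^3


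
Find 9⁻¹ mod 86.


Use the extended Euclidean algorithm to write 1 = 9·s + 86·t; then s mod 86 is the inverse.
Euclidean algorithm:
  9 = 0·86 + 9
  86 = 9·9 + 5
  9 = 1·5 + 4
  5 = 1·4 + 1
  4 = 4·1 + 0
gcd(9,86) = 1
Back-substitution gives: 9·(-19) + 86·(2) = 1
So 9⁻¹ ≡ -19 ≡ 67 (mod 86)
Check: 9 × 67 = 603 ≡ 1 (mod 86) ✓

9⁻¹ ≡ 67 (mod 86)


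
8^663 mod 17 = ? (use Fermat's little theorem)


Fermat's little theorem: if p is prime and gcd(a,p)=1, then a^(p-1) ≡ 1 (mod p)
p = 17 is prime, gcd(8,17) = 1
Reduce exponent: 663 mod 16 = 7
So 8^663 ≡ 8^7 (mod 17)
8^7 mod 17 = 15

8^663 ≡ 15 (mod 17)


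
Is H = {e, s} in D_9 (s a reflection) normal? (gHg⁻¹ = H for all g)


H = {e, s} in D_9 (s a reflection)
r·s·r⁻¹ = sr⁻² ≠ s for n ≥ 3, so {e, s} is not closed under conjugation

No, not a normal subgroup


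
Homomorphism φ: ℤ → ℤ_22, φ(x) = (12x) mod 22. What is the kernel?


Kernel = preimage of identity
ker(φ) = {x ∈ ℤ : 12x ≡ 0 (mod 22)}. gcd(12,22) = 2, so 12x ≡ 0 (mod 22) ⟺ x ≡ 0 (mod 22/2 = 11). Hence ker(φ) = 11ℤ

ker(φ) = 11ℤ


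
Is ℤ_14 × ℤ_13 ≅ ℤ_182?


Comparing ℤ_14 × ℤ_13 and ℤ_182:
gcd(14,13) = 1, so ℤ_14 × ℤ_13 ≅ ℤ_182 (CRT)

Yes, ℤ_14 × ℤ_13 ≅ ℤ_182


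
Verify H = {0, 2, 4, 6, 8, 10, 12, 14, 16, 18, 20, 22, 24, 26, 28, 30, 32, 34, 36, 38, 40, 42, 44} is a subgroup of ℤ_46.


Subgroup test for H = {0, 2, 4, 6, 8, 10, 12, 14, 16, 18, 20, 22, 24, 26, 28, 30, 32, 34, 36, 38, 40, 42, 44} in (ℤ_46, +):
(1) 0 ∈ H? Yes
(2) Closure: for all a,b ∈ H, (a+b) mod 46 ∈ H? Yes
(3) Inverses: for all a ∈ H, -a mod 46 ∈ H? Yes

Yes, H is a subgroup of ℤ_46


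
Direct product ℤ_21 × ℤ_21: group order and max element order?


|ℤ_21 × ℤ_21| = 21 × 21 = 441
Max element order = lcm(21,21) = 21
Cyclic? No (gcd=21)

|ℤ_21×ℤ_21| = 441, max element order = 21


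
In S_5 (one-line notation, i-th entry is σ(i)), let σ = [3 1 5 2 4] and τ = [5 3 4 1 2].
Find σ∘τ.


σ∘τ: apply τ first, then σ
1 →τ 5 →σ 4
2 →τ 3 →σ 5
3 →τ 4 →σ 2
4 →τ 1 →σ 3
5 →τ 2 →σ 1

σ∘τ = [4 5 2 3 1]


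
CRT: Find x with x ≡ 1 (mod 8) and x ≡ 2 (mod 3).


m₁ = 8, m₂ = 3, gcd = 1, so CRT applies. M = m₁·m₂ = 24
Let M₁ = M/m₁ = 3, M₂ = M/m₂ = 8
Find y₁ ≡ M₁⁻¹ (mod m₁): 3⁻¹ ≡ 3 (mod 8)
Find y₂ ≡ M₂⁻¹ (mod m₂): 8⁻¹ ≡ 2 (mod 3)
x = a₁·M₁·y₁ + a₂·M₂·y₂ = 1·3·3 + 2·8·2 = 41
Reduce mod 24: x ≡ 17
Check: 17 mod 8 = 1 ✓, 17 mod 3 = 2 ✓

x ≡ 17 (mod 24)


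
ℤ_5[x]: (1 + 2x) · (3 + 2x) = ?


Expand and collect like terms; reduce coefficients mod 5:
x^0: 1·3 = 3 ≡ 3 (mod 5)
x^1: 1·2 + 2·3 = 8 ≡ 3 (mod 5)
x^2: 2·2 = 4 ≡ 4 (mod 5)
Result: 3 + 3x + 4x^2

f · g = 3 + 3x + 4x^2


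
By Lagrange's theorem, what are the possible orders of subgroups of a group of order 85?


Lagrange's theorem: |H| divides |G|
|G| = 85
Divisors of 85: 1, 5, 17, 85

Possible subgroup orders: {1, 5, 17, 85}


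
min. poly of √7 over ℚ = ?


√7 satisfies x² - 7 = 0, irreducible over ℚ since 7 is squarefree

Minimal polynomial: x² - 7


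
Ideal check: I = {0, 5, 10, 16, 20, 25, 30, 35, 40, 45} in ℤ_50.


Check ideal conditions for I = {0, 5, 10, 16, 20, 25, 30, 35, 40, 45} in ℤ_50:
(1) I is an additive subgroup? No
(2) For r ∈ ℤ_50 and a ∈ I: r·a ∈ I? No  [counterexample: r=2, a=16, r·a mod 50 = 32 ∉ I]

No, I is not an ideal of ℤ_50


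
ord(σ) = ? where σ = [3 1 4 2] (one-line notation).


Cycle decomposition: (1 3 4 2)
Cycle lengths: 4
Order = lcm(4) = 4

ord(σ) = 4


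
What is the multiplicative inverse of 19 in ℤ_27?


Use the extended Euclidean algorithm to write 1 = 19·s + 27·t; then s mod 27 is the inverse.
Euclidean algorithm:
  19 = 0·27 + 19
  27 = 1·19 + 8
  19 = 2·8 + 3
  8 = 2·3 + 2
  3 = 1·2 + 1
  2 = 2·1 + 0
gcd(19,27) = 1
Back-substitution gives: 19·(10) + 27·(-7) = 1
So 19⁻¹ ≡ 10 ≡ 10 (mod 27)
Check: 19 × 10 = 190 ≡ 1 (mod 27) ✓

19⁻¹ ≡ 10 (mod 27)


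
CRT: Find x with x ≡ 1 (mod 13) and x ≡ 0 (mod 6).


m₁ = 13, m₂ = 6, gcd = 1, so CRT applies. M = m₁·m₂ = 78
Let M₁ = M/m₁ = 6, M₂ = M/m₂ = 13
Find y₁ ≡ M₁⁻¹ (mod m₁): 6⁻¹ ≡ 11 (mod 13)
Find y₂ ≡ M₂⁻¹ (mod m₂): 13⁻¹ ≡ 1 (mod 6)
x = a₁·M₁·y₁ + a₂·M₂·y₂ = 1·6·11 + 0·13·1 = 66
Reduce mod 78: x ≡ 66
Check: 66 mod 13 = 1 ✓, 66 mod 6 = 0 ✓

x ≡ 66 (mod 78)


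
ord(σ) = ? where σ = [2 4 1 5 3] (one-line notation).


Cycle decomposition: (1 2 4 5 3)
Cycle lengths: 5
Order = lcm(5) = 5

ord(σ) = 5


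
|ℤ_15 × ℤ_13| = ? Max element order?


|ℤ_15 × ℤ_13| = 15 × 13 = 195
Max element order = lcm(15,13) = 195
Cyclic? Yes (gcd=1)

|ℤ_15×ℤ_13| = 195, max element order = 195


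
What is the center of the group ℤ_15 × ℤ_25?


Z(G) = {g ∈ G | gx = xg for all x ∈ G}
Direct product of abelian groups is abelian, so Z(G) = G

Z(ℤ_15 × ℤ_25) = ℤ_15 × ℤ_25


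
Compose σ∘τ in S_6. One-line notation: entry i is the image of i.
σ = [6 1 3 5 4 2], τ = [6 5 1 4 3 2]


σ∘τ: apply τ first, then σ
1 →τ 6 →σ 2
2 →τ 5 →σ 4
3 →τ 1 →σ 6
4 →τ 4 →σ 5
5 →τ 3 →σ 3
6 →τ 2 →σ 1

σ∘τ = [2 4 6 5 3 1]


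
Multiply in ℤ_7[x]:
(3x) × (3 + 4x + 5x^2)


Expand and collect like terms; reduce coefficients mod 7:
x^0: 0·3 = 0 ≡ 0 (mod 7)
x^1: 0·4 + 3·3 = 9 ≡ 2 (mod 7)
x^2: 0·5 + 3·4 = 12 ≡ 5 (mod 7)
x^3: 3·5 = 15 ≡ 1 (mod 7)
Result: 2x + 5x^2 + x^3

f · g = 2x + 5x^2 + x^3


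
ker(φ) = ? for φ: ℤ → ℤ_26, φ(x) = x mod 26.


Kernel = preimage of identity
ker(φ) = {x ∈ ℤ : x ≡ 0 (mod 26)} = 26ℤ = {0, ±26, ±52, ...}

ker(φ) = 26ℤ


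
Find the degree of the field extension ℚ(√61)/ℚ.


√61 has minimal polynomial x² - 61 (irreducible over ℚ since 61 is squarefree)

[ℚ(√61)/ℚ] = 2


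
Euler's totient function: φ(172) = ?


Factor n: 172 = 2^2 × 43
φ(n) = n · ∏(1 - 1/p) over distinct primes p | n
φ(172) = 172 · (1 - 1/2) · (1 - 1/43) = 84

φ(172) = 84


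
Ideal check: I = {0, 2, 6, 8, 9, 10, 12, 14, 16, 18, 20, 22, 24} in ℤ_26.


Check ideal conditions for I = {0, 2, 6, 8, 9, 10, 12, 14, 16, 18, 20, 22, 24} in ℤ_26:
(1) I is an additive subgroup? No
(2) For r ∈ ℤ_26 and a ∈ I: r·a ∈ I? No  [counterexample: r=2, a=2, r·a mod 26 = 4 ∉ I]

No, I is not an ideal of ℤ_26


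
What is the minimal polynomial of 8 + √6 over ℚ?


Let α = 8 + √6. Then α - 8 = √6, so (α - 8)² = 6, giving α² - 16α + 58 = 0. Degree 2 and α ∉ ℚ, so this is the minimal polynomial.

Minimal polynomial: x² - 16x + 58


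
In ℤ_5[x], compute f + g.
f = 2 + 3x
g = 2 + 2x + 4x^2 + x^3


Add coefficients mod 5:
x^0: 2 + 2 = 4 (mod 5)
x^1: 3 + 2 = 0 (mod 5)
x^2: 0 + 4 = 4 (mod 5)
x^3: 0 + 1 = 1 (mod 5)
Result: 4 + 4x^2 + x^3

f + g = 4 + 4x^2 + x^3


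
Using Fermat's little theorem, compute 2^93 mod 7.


Fermat's little theorem: if p is prime and gcd(a,p)=1, then a^(p-1) ≡ 1 (mod p)
p = 7 is prime, gcd(2,7) = 1
Reduce exponent: 93 mod 6 = 3
So 2^93 ≡ 2^3 (mod 7)
2^3 mod 7 = 1

2^93 ≡ 1 (mod 7)


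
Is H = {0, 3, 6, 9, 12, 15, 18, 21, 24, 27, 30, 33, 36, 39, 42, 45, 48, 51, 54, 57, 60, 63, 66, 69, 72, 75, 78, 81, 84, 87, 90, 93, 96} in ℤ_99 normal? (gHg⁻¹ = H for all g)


H = {0, 3, 6, 9, 12, 15, 18, 21, 24, 27, 30, 33, 36, 39, 42, 45, 48, 51, 54, 57, 60, 63, 66, 69, 72, 75, 78, 81, 84, 87, 90, 93, 96} in ℤ_99
ℤ_99 is abelian; every subgroup of an abelian group is normal

Yes, normal subgroup


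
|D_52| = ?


|D_n| = 2n (n rotations and n reflections)
|D_52| = 2×52 = 104

|D_52| = 104


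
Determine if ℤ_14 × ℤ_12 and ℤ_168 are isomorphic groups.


Comparing ℤ_14 × ℤ_12 and ℤ_168:
gcd(14,12) = 2 ≠ 1. Max element order in ℤ_14×ℤ_12 is lcm(14,12) = 84 < 168, so it has no element of order 168

No, ℤ_14 × ℤ_12 ≇ ℤ_168


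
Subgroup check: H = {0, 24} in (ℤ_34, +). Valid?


Subgroup test for H = {0, 24} in (ℤ_34, +):
(1) 0 ∈ H? Yes
(2) Closure: for all a,b ∈ H, (a+b) mod 34 ∈ H? No  [counterexample: 24 + 24 = 14 ∉ H]
(3) Inverses: for all a ∈ H, -a mod 34 ∈ H? No

No, H is not a subgroup of ℤ_34


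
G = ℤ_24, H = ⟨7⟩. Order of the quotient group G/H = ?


|⟨7⟩| = n / gcd(7, 24) = 24 / 1 = 24
H is normal (ℤ_24 is abelian).
|G/H| = |G| / |H| = 24 / 24 = 1

|G/H| = 1


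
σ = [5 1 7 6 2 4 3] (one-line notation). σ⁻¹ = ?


To find σ⁻¹, swap domain and range:
σ(1) = 5 → σ⁻¹(5) = 1
σ(2) = 1 → σ⁻¹(1) = 2
σ(3) = 7 → σ⁻¹(7) = 3
σ(4) = 6 → σ⁻¹(6) = 4
σ(5) = 2 → σ⁻¹(2) = 5
σ(6) = 4 → σ⁻¹(4) = 6
σ(7) = 3 → σ⁻¹(3) = 7

σ⁻¹ = [2 5 7 6 1 4 3]


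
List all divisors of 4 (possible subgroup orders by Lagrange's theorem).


Lagrange's theorem: |H| divides |G|
|G| = 4
Divisors of 4: 1, 2, 4

Possible subgroup orders: {1, 2, 4}


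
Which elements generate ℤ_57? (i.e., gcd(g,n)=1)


g generates ℤ_n iff gcd(g,n) = 1
Prime factors of 57: 3, 19
Generators are g ∈ {1,...,56} not divisible by any of these primes.
Generators: {1, 2, 4, 5, 7, 8, 10, 11, 13, 14, 16, 17, 20, 22, 23, 25, 26, 28, 29, 31, 32, 34, 35, 37, 40, 41, 43, 44, 46, 47, 49, 50, 52, 53, 55, 56}
Number of generators = φ(57) = 36

Generators of ℤ_57 = {1, 2, 4, 5, 7, 8, 10, 11, 13, 14, 16, 17, 20, 22, 23, 25, 26, 28, 29, 31, 32, 34, 35, 37, 40, 41, 43, 44, 46, 47, 49, 50, 52, 53, 55, 56}


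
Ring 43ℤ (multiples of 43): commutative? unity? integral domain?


43ℤ is a commutative ring under +,× but has no multiplicative identity (1 ∉ 43ℤ); it has no zero divisors, but without unity it is not an integral domain
Commutative: Yes
Integral domain: No
Has unity: No

43ℤ (multiples of 43): Commutative=Yes, Unity=No


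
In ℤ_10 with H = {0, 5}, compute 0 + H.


0 + H = {0 + h (mod 10) : h ∈ H}
0+0=0, 0+5=5

0 + H = {0, 5}


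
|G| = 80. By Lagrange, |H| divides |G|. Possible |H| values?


Lagrange's theorem: |H| divides |G|
|G| = 80
Divisors of 80: 1, 2, 4, 5, 8, 10, 16, 20, 40, 80

Possible subgroup orders: {1, 2, 4, 5, 8, 10, 16, 20, 40, 80}


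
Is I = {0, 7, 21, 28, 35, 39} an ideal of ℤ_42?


Check ideal conditions for I = {0, 7, 21, 28, 35, 39} in ℤ_42:
(1) I is an additive subgroup? No
(2) For r ∈ ℤ_42 and a ∈ I: r·a ∈ I? No  [counterexample: r=2, a=7, r·a mod 42 = 14 ∉ I]

No, I is not an ideal of ℤ_42


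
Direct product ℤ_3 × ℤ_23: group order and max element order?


|ℤ_3 × ℤ_23| = 3 × 23 = 69
Max element order = lcm(3,23) = 69
Cyclic? Yes (gcd=1)

|ℤ_3×ℤ_23| = 69, max element order = 69


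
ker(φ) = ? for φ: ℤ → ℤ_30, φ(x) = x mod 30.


Kernel = preimage of identity
ker(φ) = {x ∈ ℤ : x ≡ 0 (mod 30)} = 30ℤ = {0, ±30, ±60, ...}

ker(φ) = 30ℤ


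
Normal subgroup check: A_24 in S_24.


H = A_24 in S_24
A_24 has index 2 in S_24, and every subgroup of index 2 is normal

Yes, normal subgroup


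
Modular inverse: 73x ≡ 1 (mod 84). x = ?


Use the extended Euclidean algorithm to write 1 = 73·s + 84·t; then s mod 84 is the inverse.
Euclidean algorithm:
  73 = 0·84 + 73
  84 = 1·73 + 11
  73 = 6·11 + 7
  11 = 1·7 + 4
  7 = 1·4 + 3
  4 = 1·3 + 1
  3 = 3·1 + 0
gcd(73,84) = 1
Back-substitution gives: 73·(-23) + 84·(20) = 1
So 73⁻¹ ≡ -23 ≡ 61 (mod 84)
Check: 73 × 61 = 4453 ≡ 1 (mod 84) ✓

73⁻¹ ≡ 61 (mod 84)


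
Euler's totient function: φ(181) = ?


Factor n: 181 = 181
φ(n) = n · ∏(1 - 1/p) over distinct primes p | n
φ(181) = 181 · (1 - 1/181) = 180

φ(181) = 180


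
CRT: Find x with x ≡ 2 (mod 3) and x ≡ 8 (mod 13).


m₁ = 3, m₂ = 13, gcd = 1, so CRT applies. M = m₁·m₂ = 39
Let M₁ = M/m₁ = 13, M₂ = M/m₂ = 3
Find y₁ ≡ M₁⁻¹ (mod m₁): 13⁻¹ ≡ 1 (mod 3)
Find y₂ ≡ M₂⁻¹ (mod m₂): 3⁻¹ ≡ 9 (mod 13)
x = a₁·M₁·y₁ + a₂·M₂·y₂ = 2·13·1 + 8·3·9 = 242
Reduce mod 39: x ≡ 8
Check: 8 mod 3 = 2 ✓, 8 mod 13 = 8 ✓

x ≡ 8 (mod 39)


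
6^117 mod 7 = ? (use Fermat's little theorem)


Fermat's little theorem: if p is prime and gcd(a,p)=1, then a^(p-1) ≡ 1 (mod p)
p = 7 is prime, gcd(6,7) = 1
Reduce exponent: 117 mod 6 = 3
So 6^117 ≡ 6^3 (mod 7)
6^3 mod 7 = 6

6^117 ≡ 6 (mod 7)


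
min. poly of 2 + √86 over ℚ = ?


Let α = 2 + √86. Then α - 2 = √86, so (α - 2)² = 86, giving α² - 4α - 82 = 0. Degree 2 and α ∉ ℚ, so this is the minimal polynomial.

Minimal polynomial: x² - 4x - 82


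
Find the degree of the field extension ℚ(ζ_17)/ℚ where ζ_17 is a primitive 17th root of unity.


[ℚ(ζ_n):ℚ] = deg Φ_n(x) = φ(n). Here φ(17) = 16

[ℚ(ζ_17)/ℚ where ζ_17 is a primitive 17th root of unity] = 16


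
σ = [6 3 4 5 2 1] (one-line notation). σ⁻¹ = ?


To find σ⁻¹, swap domain and range:
σ(1) = 6 → σ⁻¹(6) = 1
σ(2) = 3 → σ⁻¹(3) = 2
σ(3) = 4 → σ⁻¹(4) = 3
σ(4) = 5 → σ⁻¹(5) = 4
σ(5) = 2 → σ⁻¹(2) = 5
σ(6) = 1 → σ⁻¹(1) = 6

σ⁻¹ = [6 5 2 3 4 1]


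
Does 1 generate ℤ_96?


g generates ℤ_n iff gcd(g, n) = 1
gcd(1, 96) = 1
Since gcd = 1, 1 is a generator.

Yes, 1 generates ℤ_96


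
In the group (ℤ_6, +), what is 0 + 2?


Operation: addition mod 6
0 + 2 = (a + b) mod 6 with a = 0, b = 2

0 + 2 = 2


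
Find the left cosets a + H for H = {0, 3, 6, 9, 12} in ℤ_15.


H = {0, 3, 6, 9, 12}, |H| = 5
Number of cosets = |G|/|H| = 15/5 = 3
0 + H = {0, 3, 6, 9, 12}
1 + H = {1, 4, 7, 10, 13}
2 + H = {2, 5, 8, 11, 14}

Cosets: 0+H={0,3,6,9,12}; 1+H={1,4,7,10,13}; 2+H={2,5,8,11,14}


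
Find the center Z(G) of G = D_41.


Z(G) = {g ∈ G | gx = xg for all x ∈ G}
For odd n, Z(D_n) = {e}: no nontrivial rotation commutes with all reflections

Z(D_41) = {e}


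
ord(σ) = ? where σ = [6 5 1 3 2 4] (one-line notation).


Cycle decomposition: (1 6 4 3) (2 5)
Cycle lengths: 4, 2
Order = lcm(4, 2) = 4

ord(σ) = 4


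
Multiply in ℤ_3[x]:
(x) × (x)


Expand and collect like terms; reduce coefficients mod 3:
x^0: 0·0 = 0 ≡ 0 (mod 3)
x^1: 0·1 + 1·0 = 0 ≡ 0 (mod 3)
x^2: 1·1 = 1 ≡ 1 (mod 3)
Result: x^2

f · g = x^2


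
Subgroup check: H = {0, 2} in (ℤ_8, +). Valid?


Subgroup test for H = {0, 2} in (ℤ_8, +):
(1) 0 ∈ H? Yes
(2) Closure: for all a,b ∈ H, (a+b) mod 8 ∈ H? No  [counterexample: 2 + 2 = 4 ∉ H]
(3) Inverses: for all a ∈ H, -a mod 8 ∈ H? No

No, H is not a subgroup of ℤ_8


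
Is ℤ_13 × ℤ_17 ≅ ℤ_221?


Comparing ℤ_13 × ℤ_17 and ℤ_221:
gcd(13,17) = 1, so ℤ_13 × ℤ_17 ≅ ℤ_221 (CRT)

Yes, ℤ_13 × ℤ_17 ≅ ℤ_221


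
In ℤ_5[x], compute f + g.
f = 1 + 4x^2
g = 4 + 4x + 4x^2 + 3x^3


Add coefficients mod 5:
x^0: 1 + 4 = 0 (mod 5)
x^1: 0 + 4 = 4 (mod 5)
x^2: 4 + 4 = 3 (mod 5)
x^3: 0 + 3 = 3 (mod 5)
Result: 4x + 3x^2 + 3x^3

f + g = 4x + 3x^2 + 3x^3


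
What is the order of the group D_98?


|D_n| = 2n (n rotations and n reflections)
|D_98| = 2×98 = 196

|D_98| = 196


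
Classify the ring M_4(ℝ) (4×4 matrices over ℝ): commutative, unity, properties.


Matrix multiplication is non-commutative for n ≥ 2; the identity matrix I is the unity; singular matrices give zero divisors, so not an integral domain
Commutative: No
Integral domain: No
Has unity: Yes

M_4(ℝ) (4×4 matrices over ℝ): Commutative=No, Unity=Yes


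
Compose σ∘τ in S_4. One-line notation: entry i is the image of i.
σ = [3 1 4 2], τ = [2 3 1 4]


σ∘τ: apply τ first, then σ
1 →τ 2 →σ 1
2 →τ 3 →σ 4
3 →τ 1 →σ 3
4 →τ 4 →σ 2

σ∘τ = [1 4 3 2]


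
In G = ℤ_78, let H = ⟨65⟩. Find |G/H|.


|⟨65⟩| = n / gcd(65, 78) = 78 / 13 = 6
H is normal (ℤ_78 is abelian).
|G/H| = |G| / |H| = 78 / 6 = 13

|G/H| = 13


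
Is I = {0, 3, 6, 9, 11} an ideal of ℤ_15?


Check ideal conditions for I = {0, 3, 6, 9, 11} in ℤ_15:
(1) I is an additive subgroup? No
(2) For r ∈ ℤ_15 and a ∈ I: r·a ∈ I? No  [counterexample: r=2, a=6, r·a mod 15 = 12 ∉ I]

No, I is not an ideal of ℤ_15


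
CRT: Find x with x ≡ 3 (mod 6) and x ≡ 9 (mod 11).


m₁ = 6, m₂ = 11, gcd = 1, so CRT applies. M = m₁·m₂ = 66
Let M₁ = M/m₁ = 11, M₂ = M/m₂ = 6
Find y₁ ≡ M₁⁻¹ (mod m₁): 11⁻¹ ≡ 5 (mod 6)
Find y₂ ≡ M₂⁻¹ (mod m₂): 6⁻¹ ≡ 2 (mod 11)
x = a₁·M₁·y₁ + a₂·M₂·y₂ = 3·11·5 + 9·6·2 = 273
Reduce mod 66: x ≡ 9
Check: 9 mod 6 = 3 ✓, 9 mod 11 = 9 ✓

x ≡ 9 (mod 66)


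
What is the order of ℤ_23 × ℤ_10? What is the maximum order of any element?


|ℤ_23 × ℤ_10| = 23 × 10 = 230
Max element order = lcm(23,10) = 230
Cyclic? Yes (gcd=1)

|ℤ_23×ℤ_10| = 230, max element order = 230


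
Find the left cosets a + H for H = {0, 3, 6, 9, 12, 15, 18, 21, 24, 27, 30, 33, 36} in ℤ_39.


H = {0, 3, 6, 9, 12, 15, 18, 21, 24, 27, 30, 33, 36}, |H| = 13
Number of cosets = |G|/|H| = 39/13 = 3
0 + H = {0, 3, 6, 9, 12, 15, 18, 21, 24, 27, 30, 33, 36}
1 + H = {1, 4, 7, 10, 13, 16, 19, 22, 25, 28, 31, 34, 37}
2 + H = {2, 5, 8, 11, 14, 17, 20, 23, 26, 29, 32, 35, 38}

Cosets: 0+H={0,3,6,9,12,15,18,21,24,27,30,33,36}; 1+H={1,4,7,10,13,16,19,22,25,28,31,34,37}; 2+H={2,5,8,11,14,17,20,23,26,29,32,35,38}


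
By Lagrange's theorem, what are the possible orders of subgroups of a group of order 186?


Lagrange's theorem: |H| divides |G|
|G| = 186
Divisors of 186: 1, 2, 3, 6, 31, 62, 93, 186

Possible subgroup orders: {1, 2, 3, 6, 31, 62, 93, 186}


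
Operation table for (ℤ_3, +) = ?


Elements: {0, 1, 2}
Operation: addition mod 3
Entry (a, b) = (a + b) mod 3

Cayley table:
  | 0 | 1 | 2
0 | 0 | 1 | 2
1 | 1 | 2 | 0
2 | 2 | 0 | 1


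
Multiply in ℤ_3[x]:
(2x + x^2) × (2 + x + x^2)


Expand and collect like terms; reduce coefficients mod 3:
x^0: 0·2 = 0 ≡ 0 (mod 3)
x^1: 0·1 + 2·2 = 4 ≡ 1 (mod 3)
x^2: 0·1 + 2·1 + 1·2 = 4 ≡ 1 (mod 3)
x^3: 2·1 + 1·1 = 3 ≡ 0 (mod 3)
x^4: 1·1 = 1 ≡ 1 (mod 3)
Result: x + x^2 + x^4

f · g = x + x^2 + x^4


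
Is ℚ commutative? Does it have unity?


ℚ is a field: commutative, has unity, every nonzero element is a unit (hence an integral domain)
Commutative: Yes
Integral domain: Yes
Has unity: Yes

ℚ: Commutative=Yes, Unity=Yes


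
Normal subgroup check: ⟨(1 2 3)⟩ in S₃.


H = ⟨(1 2 3)⟩ in S₃
⟨(1 2 3)⟩ has order 3 and index 2 in S₃; index-2 subgroups are normal

Yes, normal subgroup


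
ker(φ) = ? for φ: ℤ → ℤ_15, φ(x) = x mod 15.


Kernel = preimage of identity
ker(φ) = {x ∈ ℤ : x ≡ 0 (mod 15)} = 15ℤ = {0, ±15, ±30, ...}

ker(φ) = 15ℤ


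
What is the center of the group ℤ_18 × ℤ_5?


Z(G) = {g ∈ G | gx = xg for all x ∈ G}
Direct product of abelian groups is abelian, so Z(G) = G

Z(ℤ_18 × ℤ_5) = ℤ_18 × ℤ_5


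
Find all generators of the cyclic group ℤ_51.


g generates ℤ_n iff gcd(g,n) = 1
Prime factors of 51: 3, 17
Generators are g ∈ {1,...,50} not divisible by any of these primes.
Generators: {1, 2, 4, 5, 7, 8, 10, 11, 13, 14, 16, 19, 20, 22, 23, 25, 26, 28, 29, 31, 32, 35, 37, 38, 40, 41, 43, 44, 46, 47, 49, 50}
Number of generators = φ(51) = 32

Generators of ℤ_51 = {1, 2, 4, 5, 7, 8, 10, 11, 13, 14, 16, 19, 20, 22, 23, 25, 26, 28, 29, 31, 32, 35, 37, 38, 40, 41, 43, 44, 46, 47, 49, 50}


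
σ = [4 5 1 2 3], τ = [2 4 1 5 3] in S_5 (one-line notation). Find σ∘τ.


σ∘τ: apply τ first, then σ
1 →τ 2 →σ 5
2 →τ 4 →σ 2
3 →τ 1 →σ 4
4 →τ 5 →σ 3
5 →τ 3 →σ 1

σ∘τ = [5 2 4 3 1]


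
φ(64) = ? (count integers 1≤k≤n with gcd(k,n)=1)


Factor n: 64 = 2^6
φ(n) = n · ∏(1 - 1/p) over distinct primes p | n
φ(64) = 64 · (1 - 1/2) = 32

φ(64) = 32


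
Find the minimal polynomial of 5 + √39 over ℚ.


Let α = 5 + √39. Then α - 5 = √39, so (α - 5)² = 39, giving α² - 10α - 14 = 0. Degree 2 and α ∉ ℚ, so this is the minimal polynomial.

Minimal polynomial: x² - 10x - 14


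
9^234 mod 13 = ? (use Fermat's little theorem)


Fermat's little theorem: if p is prime and gcd(a,p)=1, then a^(p-1) ≡ 1 (mod p)
p = 13 is prime, gcd(9,13) = 1
Reduce exponent: 234 mod 12 = 6
So 9^234 ≡ 9^6 (mod 13)
9^6 mod 13 = 1

9^234 ≡ 1 (mod 13)


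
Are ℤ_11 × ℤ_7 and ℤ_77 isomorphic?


Comparing ℤ_11 × ℤ_7 and ℤ_77:
gcd(11,7) = 1, so ℤ_11 × ℤ_7 ≅ ℤ_77 (CRT)

Yes, ℤ_11 × ℤ_7 ≅ ℤ_77


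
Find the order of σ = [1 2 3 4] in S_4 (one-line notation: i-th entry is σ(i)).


Cycle decomposition: identity (all elements fixed)
Order = 1 (identity has order 1)

ord(σ) = 1


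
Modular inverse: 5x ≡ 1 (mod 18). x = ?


Use the extended Euclidean algorithm to write 1 = 5·s + 18·t; then s mod 18 is the inverse.
Euclidean algorithm:
  5 = 0·18 + 5
  18 = 3·5 + 3
  5 = 1·3 + 2
  3 = 1·2 + 1
  2 = 2·1 + 0
gcd(5,18) = 1
Back-substitution gives: 5·(-7) + 18·(2) = 1
So 5⁻¹ ≡ -7 ≡ 11 (mod 18)
Check: 5 × 11 = 55 ≡ 1 (mod 18) ✓

5⁻¹ ≡ 11 (mod 18)


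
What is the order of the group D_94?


|D_n| = 2n (n rotations and n reflections)
|D_94| = 2×94 = 188

|D_94| = 188


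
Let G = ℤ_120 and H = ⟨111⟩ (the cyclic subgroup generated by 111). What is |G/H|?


|⟨111⟩| = n / gcd(111, 120) = 120 / 3 = 40
H is normal (ℤ_120 is abelian).
|G/H| = |G| / |H| = 120 / 40 = 3

|G/H| = 3


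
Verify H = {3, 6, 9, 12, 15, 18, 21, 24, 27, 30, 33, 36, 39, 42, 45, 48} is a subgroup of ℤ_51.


Subgroup test for H = {3, 6, 9, 12, 15, 18, 21, 24, 27, 30, 33, 36, 39, 42, 45, 48} in (ℤ_51, +):
(1) 0 ∈ H? No
(2) Closure: for all a,b ∈ H, (a+b) mod 51 ∈ H? No  [counterexample: 3 + 48 = 0 ∉ H]
(3) Inverses: for all a ∈ H, -a mod 51 ∈ H? Yes

No, H is not a subgroup of ℤ_51


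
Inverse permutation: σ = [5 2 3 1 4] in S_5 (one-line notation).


To find σ⁻¹, swap domain and range:
σ(1) = 5 → σ⁻¹(5) = 1
σ(2) = 2 → σ⁻¹(2) = 2
σ(3) = 3 → σ⁻¹(3) = 3
σ(4) = 1 → σ⁻¹(1) = 4
σ(5) = 4 → σ⁻¹(4) = 5

σ⁻¹ = [4 2 3 5 1]


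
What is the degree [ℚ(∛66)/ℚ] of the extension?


∛66 has minimal polynomial x³ - 66 (irreducible over ℚ since 66 is not a perfect cube)

[ℚ(∛66)/ℚ] = 3


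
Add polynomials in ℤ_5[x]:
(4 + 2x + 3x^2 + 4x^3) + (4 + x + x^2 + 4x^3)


Add coefficients mod 5:
x^0: 4 + 4 = 3 (mod 5)
x^1: 2 + 1 = 3 (mod 5)
x^2: 3 + 1 = 4 (mod 5)
x^3: 4 + 4 = 3 (mod 5)
Result: 3 + 3x + 4x^2 + 3x^3

f + g = 3 + 3x + 4x^2 + 3x^3


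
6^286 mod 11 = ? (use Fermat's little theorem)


Fermat's little theorem: if p is prime and gcd(a,p)=1, then a^(p-1) ≡ 1 (mod p)
p = 11 is prime, gcd(6,11) = 1
Reduce exponent: 286 mod 10 = 6
So 6^286 ≡ 6^6 (mod 11)
6^6 mod 11 = 5

6^286 ≡ 5 (mod 11)


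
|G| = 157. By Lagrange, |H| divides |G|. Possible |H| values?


Lagrange's theorem: |H| divides |G|
|G| = 157
Divisors of 157: 1, 157

Possible subgroup orders: {1, 157}


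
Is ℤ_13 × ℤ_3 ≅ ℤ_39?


Comparing ℤ_13 × ℤ_3 and ℤ_39:
gcd(13,3) = 1, so ℤ_13 × ℤ_3 ≅ ℤ_39 (CRT)

Yes, ℤ_13 × ℤ_3 ≅ ℤ_39


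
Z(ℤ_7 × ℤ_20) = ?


Z(G) = {g ∈ G | gx = xg for all x ∈ G}
Direct product of abelian groups is abelian, so Z(G) = G

Z(ℤ_7 × ℤ_20) = ℤ_7 × ℤ_20


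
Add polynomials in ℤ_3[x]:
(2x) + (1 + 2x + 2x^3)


Add coefficients mod 3:
x^0: 0 + 1 = 1 (mod 3)
x^1: 2 + 2 = 1 (mod 3)
x^2: 0 + 0 = 0 (mod 3)
x^3: 0 + 2 = 2 (mod 3)
Result: 1 + x + 2x^3

f + g = 1 + x + 2x^3


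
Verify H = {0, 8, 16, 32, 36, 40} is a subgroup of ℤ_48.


Subgroup test for H = {0, 8, 16, 32, 36, 40} in (ℤ_48, +):
(1) 0 ∈ H? Yes
(2) Closure: for all a,b ∈ H, (a+b) mod 48 ∈ H? No  [counterexample: 8 + 16 = 24 ∉ H]
(3) Inverses: for all a ∈ H, -a mod 48 ∈ H? No

No, H is not a subgroup of ℤ_48


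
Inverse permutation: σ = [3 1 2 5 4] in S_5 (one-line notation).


To find σ⁻¹, swap domain and range:
σ(1) = 3 → σ⁻¹(3) = 1
σ(2) = 1 → σ⁻¹(1) = 2
σ(3) = 2 → σ⁻¹(2) = 3
σ(4) = 5 → σ⁻¹(5) = 4
σ(5) = 4 → σ⁻¹(4) = 5

σ⁻¹ = [2 3 1 5 4]


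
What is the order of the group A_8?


|A_n| = n!/2 (even permutations)
|A_8| = 8!/2 = 40320/2 = 20160

|A_8| = 20160


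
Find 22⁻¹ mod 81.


Use the extended Euclidean algorithm to write 1 = 22·s + 81·t; then s mod 81 is the inverse.
Euclidean algorithm:
  22 = 0·81 + 22
  81 = 3·22 + 15
  22 = 1·15 + 7
  15 = 2·7 + 1
  7 = 7·1 + 0
gcd(22,81) = 1
Back-substitution gives: 22·(-11) + 81·(3) = 1
So 22⁻¹ ≡ -11 ≡ 70 (mod 81)
Check: 22 × 70 = 1540 ≡ 1 (mod 81) ✓

22⁻¹ ≡ 70 (mod 81)


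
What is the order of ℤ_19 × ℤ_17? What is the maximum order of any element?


|ℤ_19 × ℤ_17| = 19 × 17 = 323
Max element order = lcm(19,17) = 323
Cyclic? Yes (gcd=1)

|ℤ_19×ℤ_17| = 323, max element order = 323


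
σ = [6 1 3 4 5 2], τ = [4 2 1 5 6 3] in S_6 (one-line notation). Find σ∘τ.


σ∘τ: apply τ first, then σ
1 →τ 4 →σ 4
2 →τ 2 →σ 1
3 →τ 1 →σ 6
4 →τ 5 →σ 5
5 →τ 6 →σ 2
6 →τ 3 →σ 3

σ∘τ = [4 1 6 5 2 3]


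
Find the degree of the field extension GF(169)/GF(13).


GF(169) = GF(13^2), so the extension degree is 2

[GF(169)/GF(13)] = 2


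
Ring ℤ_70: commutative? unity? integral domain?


ℤ_70 is a commutative ring with unity 1; 70 = 2×35 is composite, so 2·35 ≡ 0 gives zero divisors (not an integral domain)
Commutative: Yes
Integral domain: No
Has unity: Yes

ℤ_70: Commutative=Yes, Unity=Yes


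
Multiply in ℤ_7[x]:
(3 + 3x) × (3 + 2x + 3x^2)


Expand and collect like terms; reduce coefficients mod 7:
x^0: 3·3 = 9 ≡ 2 (mod 7)
x^1: 3·2 + 3·3 = 15 ≡ 1 (mod 7)
x^2: 3·3 + 3·2 = 15 ≡ 1 (mod 7)
x^3: 3·3 = 9 ≡ 2 (mod 7)
Result: 2 + x + x^2 + 2x^3

f · g = 2 + x + x^2 + 2x^3


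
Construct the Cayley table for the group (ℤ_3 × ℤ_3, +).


Elements: {(0,0), (0,1), (0,2), (1,0), (1,1), (1,2), (2,0), (2,1), (2,2)}
Operation: componentwise addition mod (3, 3)
Entry (a, b) = ((a₁+b₁) mod 3, (a₂+b₂) mod 3)

Cayley table:
      | (0,0) | (0,1) | (0,2) | (1,0) | (1,1) | (1,2) | (2,0) | (2,1) | (2,2)
(0,0) | (0,0) | (0,1) | (0,2) | (1,0) | (1,1) | (1,2) | (2,0) | (2,1) | (2,2)
(0,1) | (0,1) | (0,2) | (0,0) | (1,1) | (1,2) | (1,0) | (2,1) | (2,2) | (2,0)
(0,2) | (0,2) | (0,0) | (0,1) | (1,2) | (1,0) | (1,1) | (2,2) | (2,0) | (2,1)
(1,0) | (1,0) | (1,1) | (1,2) | (2,0) | (2,1) | (2,2) | (0,0) | (0,1) | (0,2)
(1,1) | (1,1) | (1,2) | (1,0) | (2,1) | (2,2) | (2,0) | (0,1) | (0,2) | (0,0)
(1,2) | (1,2) | (1,0) | (1,1) | (2,2) | (2,0) | (2,1) | (0,2) | (0,0) | (0,1)
(2,0) | (2,0) | (2,1) | (2,2) | (0,0) | (0,1) | (0,2) | (1,0) | (1,1) | (1,2)
(2,1) | (2,1) | (2,2) | (2,0) | (0,1) | (0,2) | (0,0) | (1,1) | (1,2) | (1,0)
(2,2) | (2,2) | (2,0) | (2,1) | (0,2) | (0,0) | (0,1) | (1,2) | (1,0) | (1,1)


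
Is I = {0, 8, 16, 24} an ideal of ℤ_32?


Check ideal conditions for I = {0, 8, 16, 24} in ℤ_32:
(1) I is an additive subgroup? Yes
(2) For r ∈ ℤ_32 and a ∈ I: r·a ∈ I? Yes

Yes, I is an ideal of ℤ_32


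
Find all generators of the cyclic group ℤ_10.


g generates ℤ_n iff gcd(g,n) = 1
Checking each g ∈ {1,...,9}:
gcd(1,10) = 1
gcd(2,10) = 2
gcd(3,10) = 1
gcd(4,10) = 2
gcd(5,10) = 5
gcd(6,10) = 2
gcd(7,10) = 1
gcd(8,10) = 2
gcd(9,10) = 1
Generators: {1, 3, 7, 9}
Number of generators = φ(10) = 4

Generators of ℤ_10 = {1, 3, 7, 9}


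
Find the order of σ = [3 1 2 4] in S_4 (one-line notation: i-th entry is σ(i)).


Cycle decomposition: (1 3 2)
Cycle lengths: 3
Order = lcm(3) = 3

ord(σ) = 3


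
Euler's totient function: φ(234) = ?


Factor n: 234 = 2 × 3^2 × 13
φ(n) = n · ∏(1 - 1/p) over distinct primes p | n
φ(234) = 234 · (1 - 1/2) · (1 - 1/3) · (1 - 1/13) = 72

φ(234) = 72


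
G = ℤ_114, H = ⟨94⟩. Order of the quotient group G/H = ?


|⟨94⟩| = n / gcd(94, 114) = 114 / 2 = 57
H is normal (ℤ_114 is abelian).
|G/H| = |G| / |H| = 114 / 57 = 2

|G/H| = 2


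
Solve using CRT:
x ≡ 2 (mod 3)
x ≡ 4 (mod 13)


m₁ = 3, m₂ = 13, gcd = 1, so CRT applies. M = m₁·m₂ = 39
Let M₁ = M/m₁ = 13, M₂ = M/m₂ = 3
Find y₁ ≡ M₁⁻¹ (mod m₁): 13⁻¹ ≡ 1 (mod 3)
Find y₂ ≡ M₂⁻¹ (mod m₂): 3⁻¹ ≡ 9 (mod 13)
x = a₁·M₁·y₁ + a₂·M₂·y₂ = 2·13·1 + 4·3·9 = 134
Reduce mod 39: x ≡ 17
Check: 17 mod 3 = 2 ✓, 17 mod 13 = 4 ✓

x ≡ 17 (mod 39)


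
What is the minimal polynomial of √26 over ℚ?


√26 satisfies x² - 26 = 0, irreducible over ℚ since 26 is squarefree

Minimal polynomial: x² - 26


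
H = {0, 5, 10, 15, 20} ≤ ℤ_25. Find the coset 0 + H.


0 + H = {0 + h (mod 25) : h ∈ H}
0+0=0, 0+5=5, 0+10=10, 0+15=15, 0+20=20

0 + H = {0, 5, 10, 15, 20}


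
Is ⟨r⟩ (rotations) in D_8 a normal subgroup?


H = ⟨r⟩ (rotations) in D_8
The rotation subgroup ⟨r⟩ has index 2 in D_8, so it is normal

Yes, normal subgroup


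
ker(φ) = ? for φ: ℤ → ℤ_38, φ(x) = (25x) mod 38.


Kernel = preimage of identity
ker(φ) = {x ∈ ℤ : 25x ≡ 0 (mod 38)}. gcd(25,38) = 1, so 25x ≡ 0 (mod 38) ⟺ x ≡ 0 (mod 38/1 = 38). Hence ker(φ) = 38ℤ

ker(φ) = 38ℤ


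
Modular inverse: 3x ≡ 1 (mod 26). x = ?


Use the extended Euclidean algorithm to write 1 = 3·s + 26·t; then s mod 26 is the inverse.
Euclidean algorithm:
  3 = 0·26 + 3
  26 = 8·3 + 2
  3 = 1·2 + 1
  2 = 2·1 + 0
gcd(3,26) = 1
Back-substitution gives: 3·(9) + 26·(-1) = 1
So 3⁻¹ ≡ 9 ≡ 9 (mod 26)
Check: 3 × 9 = 27 ≡ 1 (mod 26) ✓

3⁻¹ ≡ 9 (mod 26)


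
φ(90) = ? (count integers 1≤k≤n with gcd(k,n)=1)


Factor n: 90 = 2 × 3^2 × 5
φ(n) = n · ∏(1 - 1/p) over distinct primes p | n
φ(90) = 90 · (1 - 1/2) · (1 - 1/3) · (1 - 1/5) = 24

φ(90) = 24
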